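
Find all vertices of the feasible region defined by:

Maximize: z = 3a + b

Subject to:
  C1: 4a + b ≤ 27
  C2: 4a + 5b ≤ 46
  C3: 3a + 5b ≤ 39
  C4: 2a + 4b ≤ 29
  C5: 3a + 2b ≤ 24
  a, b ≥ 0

(0, 0), (6.75, 0), (6, 3), (4.75, 4.875), (0, 7.25)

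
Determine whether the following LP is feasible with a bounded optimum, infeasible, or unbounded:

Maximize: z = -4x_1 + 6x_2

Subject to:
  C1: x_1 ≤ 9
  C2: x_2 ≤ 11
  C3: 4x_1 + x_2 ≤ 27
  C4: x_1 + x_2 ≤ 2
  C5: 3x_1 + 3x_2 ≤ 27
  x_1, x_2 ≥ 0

Feasible with a bounded optimal solution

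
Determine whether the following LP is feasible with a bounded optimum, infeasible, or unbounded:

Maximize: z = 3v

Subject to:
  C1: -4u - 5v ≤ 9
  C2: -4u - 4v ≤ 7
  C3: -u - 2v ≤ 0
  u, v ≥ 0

Unbounded (objective can increase without bound)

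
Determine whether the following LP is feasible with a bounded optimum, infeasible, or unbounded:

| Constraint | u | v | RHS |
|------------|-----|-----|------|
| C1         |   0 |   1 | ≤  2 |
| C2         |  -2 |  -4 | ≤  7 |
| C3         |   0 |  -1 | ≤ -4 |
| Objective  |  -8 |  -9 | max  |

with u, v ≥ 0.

Infeasible (no feasible solution exists)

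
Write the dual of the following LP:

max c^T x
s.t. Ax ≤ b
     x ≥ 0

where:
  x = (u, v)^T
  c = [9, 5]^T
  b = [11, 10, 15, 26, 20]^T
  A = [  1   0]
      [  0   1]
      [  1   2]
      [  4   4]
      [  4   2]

Primal max cᵀx s.t. Ax ≤ b, x ≥ 0  →  Dual min bᵀy s.t. Aᵀy ≥ c, y ≥ 0.

Minimize: z = 11y1 + 10y2 + 15y3 + 26y4 + 20y5

Subject to:
  y1 + y3 + 4y4 + 4y5 ≥ 9
  y2 + 2y3 + 4y4 + 2y5 ≥ 5
  y1, y2, y3, y4, y5 ≥ 0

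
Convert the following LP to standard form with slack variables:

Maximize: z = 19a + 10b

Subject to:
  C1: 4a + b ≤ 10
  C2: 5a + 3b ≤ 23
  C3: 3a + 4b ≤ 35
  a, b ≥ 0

max z = 19a + 10b

s.t.
  4a + b + s1 = 10
  5a + 3b + s2 = 23
  3a + 4b + s3 = 35
  a, b, s1, s2, s3 ≥ 0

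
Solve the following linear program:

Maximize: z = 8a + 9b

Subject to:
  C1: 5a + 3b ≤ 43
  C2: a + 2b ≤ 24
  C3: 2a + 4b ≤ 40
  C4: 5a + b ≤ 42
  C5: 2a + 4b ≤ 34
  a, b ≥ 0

Evaluate the objective at each vertex of the feasible region:
  z(0, 0) = 0
  z(8.4, 0) = 67.2
  z(8.3, 0.5) = 70.9
  z(5, 6) = 94  ←
  z(0, 8.5) = 76.5
The maximum is at a = 5, b = 6.

a = 5, b = 6, z = 94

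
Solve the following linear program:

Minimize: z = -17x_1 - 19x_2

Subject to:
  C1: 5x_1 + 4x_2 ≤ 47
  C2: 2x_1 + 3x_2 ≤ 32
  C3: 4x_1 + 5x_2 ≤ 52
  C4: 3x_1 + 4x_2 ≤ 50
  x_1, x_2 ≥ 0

Evaluate the objective at each vertex of the feasible region:
  z(0, 0) = 0
  z(9.4, 0) = -159.8
  z(3, 8) = -203  ←
  z(0, 10.4) = -197.6
The minimum is at x_1 = 3, x_2 = 8.

x_1 = 3, x_2 = 8, z = -203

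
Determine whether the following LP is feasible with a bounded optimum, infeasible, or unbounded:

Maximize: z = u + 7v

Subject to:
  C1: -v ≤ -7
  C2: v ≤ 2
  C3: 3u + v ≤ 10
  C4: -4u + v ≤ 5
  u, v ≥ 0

Infeasible (no feasible solution exists)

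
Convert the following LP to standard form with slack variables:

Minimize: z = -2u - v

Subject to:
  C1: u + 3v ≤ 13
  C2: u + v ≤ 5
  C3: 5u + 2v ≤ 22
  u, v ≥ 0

min z = -2u - v

s.t.
  u + 3v + s1 = 13
  u + v + s2 = 5
  5u + 2v + s3 = 22
  u, v, s1, s2, s3 ≥ 0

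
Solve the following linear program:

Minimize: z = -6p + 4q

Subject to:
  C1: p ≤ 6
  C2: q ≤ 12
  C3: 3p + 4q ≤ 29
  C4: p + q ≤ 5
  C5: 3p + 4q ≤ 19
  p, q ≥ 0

Evaluate the objective at each vertex of the feasible region:
  z(0, 0) = 0
  z(5, 0) = -30  ←
  z(1, 4) = 10
  z(0, 4.75) = 19
The minimum is at p = 5, q = 0.

p = 5, q = 0, z = -30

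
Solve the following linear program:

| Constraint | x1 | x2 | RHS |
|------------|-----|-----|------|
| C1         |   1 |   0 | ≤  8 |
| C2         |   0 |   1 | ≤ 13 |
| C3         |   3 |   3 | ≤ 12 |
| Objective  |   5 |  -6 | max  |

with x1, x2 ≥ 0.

Evaluate the objective at each vertex of the feasible region:
  z(0, 0) = 0
  z(4, 0) = 20  ←
  z(0, 4) = -24
The maximum is at x1 = 4, x2 = 0.

x1 = 4, x2 = 0, z = 20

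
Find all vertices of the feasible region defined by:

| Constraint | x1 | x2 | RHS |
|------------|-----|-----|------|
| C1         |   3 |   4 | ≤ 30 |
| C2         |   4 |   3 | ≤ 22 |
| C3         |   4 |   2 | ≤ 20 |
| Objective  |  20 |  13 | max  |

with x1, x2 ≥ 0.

(0, 0), (5, 0), (4, 2), (0, 7.333)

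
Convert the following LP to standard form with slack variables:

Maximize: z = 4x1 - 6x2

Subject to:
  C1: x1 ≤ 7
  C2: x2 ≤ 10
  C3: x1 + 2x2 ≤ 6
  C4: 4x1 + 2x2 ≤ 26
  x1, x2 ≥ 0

max z = 4x1 - 6x2

s.t.
  x1 + s1 = 7
  x2 + s2 = 10
  x1 + 2x2 + s3 = 6
  4x1 + 2x2 + s4 = 26
  x1, x2, s1, s2, s3, s4 ≥ 0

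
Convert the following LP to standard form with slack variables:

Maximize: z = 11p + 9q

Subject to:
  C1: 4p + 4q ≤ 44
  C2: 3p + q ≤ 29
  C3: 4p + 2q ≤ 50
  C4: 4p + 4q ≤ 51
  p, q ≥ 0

max z = 11p + 9q

s.t.
  4p + 4q + s1 = 44
  3p + q + s2 = 29
  4p + 2q + s3 = 50
  4p + 4q + s4 = 51
  p, q, s1, s2, s3, s4 ≥ 0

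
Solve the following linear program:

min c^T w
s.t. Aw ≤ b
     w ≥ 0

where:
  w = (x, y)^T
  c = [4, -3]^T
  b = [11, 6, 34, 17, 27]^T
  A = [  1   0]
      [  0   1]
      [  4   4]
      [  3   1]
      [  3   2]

Evaluate the objective at each vertex of the feasible region:
  z(0, 0) = 0
  z(5.667, 0) = 22.67
  z(4.25, 4.25) = 4.25
  z(2.5, 6) = -8
  z(0, 6) = -18  ←
The minimum is at x = 0, y = 6.

x = 0, y = 6, z = -18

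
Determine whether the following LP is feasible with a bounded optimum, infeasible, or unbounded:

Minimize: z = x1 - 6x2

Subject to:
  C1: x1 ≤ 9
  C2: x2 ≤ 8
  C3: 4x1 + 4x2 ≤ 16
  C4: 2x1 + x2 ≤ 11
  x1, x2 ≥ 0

Feasible with a bounded optimal solution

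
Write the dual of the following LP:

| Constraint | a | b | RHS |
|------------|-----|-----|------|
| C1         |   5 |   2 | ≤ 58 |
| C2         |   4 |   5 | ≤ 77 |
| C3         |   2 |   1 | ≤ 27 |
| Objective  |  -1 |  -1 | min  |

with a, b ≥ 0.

Primal min cᵀx s.t. Ax ≤ b, x ≥ 0  →  Dual max −bᵀy s.t. Aᵀy ≥ −c, y ≥ 0.

Maximize: z = -58y1 - 77y2 - 27y3

Subject to:
  5y1 + 4y2 + 2y3 ≥ 1
  2y1 + 5y2 + y3 ≥ 1
  y1, y2, y3 ≥ 0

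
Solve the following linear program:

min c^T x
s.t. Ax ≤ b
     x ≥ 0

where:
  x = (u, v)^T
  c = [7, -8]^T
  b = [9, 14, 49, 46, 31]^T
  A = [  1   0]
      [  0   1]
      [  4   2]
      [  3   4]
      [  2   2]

Evaluate the objective at each vertex of the feasible region:
  z(0, 0) = 0
  z(9, 0) = 63
  z(9, 4.75) = 25
  z(0, 11.5) = -92  ←
The minimum is at u = 0, v = 11.5.

u = 0, v = 11.5, z = -92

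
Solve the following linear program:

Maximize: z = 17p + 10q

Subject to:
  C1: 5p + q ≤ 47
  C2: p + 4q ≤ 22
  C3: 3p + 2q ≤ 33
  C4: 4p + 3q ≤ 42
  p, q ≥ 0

Evaluate the objective at each vertex of the feasible region:
  z(0, 0) = 0
  z(9.4, 0) = 159.8
  z(9, 2) = 173  ←
  z(7.846, 3.538) = 168.8
  z(0, 5.5) = 55
The maximum is at p = 9, q = 2.

p = 9, q = 2, z = 173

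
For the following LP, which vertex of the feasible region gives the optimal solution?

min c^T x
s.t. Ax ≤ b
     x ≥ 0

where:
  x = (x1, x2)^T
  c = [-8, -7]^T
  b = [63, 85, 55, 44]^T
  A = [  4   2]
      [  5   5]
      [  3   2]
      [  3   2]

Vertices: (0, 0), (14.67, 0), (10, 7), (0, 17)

Evaluate the objective at each vertex of the feasible region:
  z(0, 0) = 0
  z(14.67, 0) = -117.3
  z(10, 7) = -129  ←
  z(0, 17) = -119
The minimum is at x1 = 10, x2 = 7.

(10, 7)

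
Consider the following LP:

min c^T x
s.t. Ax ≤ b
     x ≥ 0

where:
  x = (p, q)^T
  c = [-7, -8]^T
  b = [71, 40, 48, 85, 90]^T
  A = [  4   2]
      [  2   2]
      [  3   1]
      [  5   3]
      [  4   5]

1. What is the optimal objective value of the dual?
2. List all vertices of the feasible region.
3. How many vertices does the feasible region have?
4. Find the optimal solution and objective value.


1. -150
2. (0, 0), (16, 0), (14.75, 3.75), (12.5, 7.5), (10, 10), (0, 18)
3. 6
4. p = 10, q = 10, z = -150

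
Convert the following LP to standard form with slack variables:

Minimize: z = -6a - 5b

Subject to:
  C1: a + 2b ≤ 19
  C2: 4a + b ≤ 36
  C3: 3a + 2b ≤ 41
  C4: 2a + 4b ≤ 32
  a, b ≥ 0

min z = -6a - 5b

s.t.
  a + 2b + s1 = 19
  4a + b + s2 = 36
  3a + 2b + s3 = 41
  2a + 4b + s4 = 32
  a, b, s1, s2, s3, s4 ≥ 0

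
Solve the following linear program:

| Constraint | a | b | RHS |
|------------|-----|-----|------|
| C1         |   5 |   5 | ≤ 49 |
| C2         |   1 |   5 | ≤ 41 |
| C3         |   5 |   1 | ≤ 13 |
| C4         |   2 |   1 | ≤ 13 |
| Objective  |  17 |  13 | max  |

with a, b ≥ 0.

Evaluate the objective at each vertex of the feasible region:
  z(0, 0) = 0
  z(2.6, 0) = 44.2
  z(1, 8) = 121  ←
  z(0, 8.2) = 106.6
The maximum is at a = 1, b = 8.

a = 1, b = 8, z = 121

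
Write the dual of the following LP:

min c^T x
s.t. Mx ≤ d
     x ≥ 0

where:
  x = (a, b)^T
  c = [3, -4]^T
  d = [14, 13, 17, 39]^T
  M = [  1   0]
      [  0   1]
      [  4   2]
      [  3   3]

Primal min cᵀx s.t. Ax ≤ b, x ≥ 0  →  Dual max −bᵀy s.t. Aᵀy ≥ −c, y ≥ 0.

Maximize: z = -14y1 - 13y2 - 17y3 - 39y4

Subject to:
  y1 + 4y3 + 3y4 ≥ -3
  y2 + 2y3 + 3y4 ≥ 4
  y1, y2, y3, y4 ≥ 0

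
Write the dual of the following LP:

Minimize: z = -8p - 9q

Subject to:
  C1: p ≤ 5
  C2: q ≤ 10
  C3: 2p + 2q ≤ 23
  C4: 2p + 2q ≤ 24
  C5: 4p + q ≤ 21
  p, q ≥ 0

Primal min cᵀx s.t. Ax ≤ b, x ≥ 0  →  Dual max −bᵀy s.t. Aᵀy ≥ −c, y ≥ 0.

Maximize: z = -5y1 - 10y2 - 23y3 - 24y4 - 21y5

Subject to:
  y1 + 2y3 + 2y4 + 4y5 ≥ 8
  y2 + 2y3 + 2y4 + y5 ≥ 9
  y1, y2, y3, y4, y5 ≥ 0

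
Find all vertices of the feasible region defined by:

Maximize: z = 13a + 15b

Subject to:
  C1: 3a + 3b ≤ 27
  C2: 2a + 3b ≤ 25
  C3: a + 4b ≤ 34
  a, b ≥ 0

(0, 0), (9, 0), (2, 7), (0, 8.333)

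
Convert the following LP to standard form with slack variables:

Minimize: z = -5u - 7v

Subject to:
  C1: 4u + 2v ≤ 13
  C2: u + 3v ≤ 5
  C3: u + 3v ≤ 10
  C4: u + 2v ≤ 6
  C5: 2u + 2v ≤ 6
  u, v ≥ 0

min z = -5u - 7v

s.t.
  4u + 2v + s1 = 13
  u + 3v + s2 = 5
  u + 3v + s3 = 10
  u + 2v + s4 = 6
  2u + 2v + s5 = 6
  u, v, s1, s2, s3, s4, s5 ≥ 0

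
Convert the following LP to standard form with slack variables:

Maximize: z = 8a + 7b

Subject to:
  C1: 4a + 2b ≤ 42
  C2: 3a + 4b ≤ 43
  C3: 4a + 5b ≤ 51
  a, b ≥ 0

max z = 8a + 7b

s.t.
  4a + 2b + s1 = 42
  3a + 4b + s2 = 43
  4a + 5b + s3 = 51
  a, b, s1, s2, s3 ≥ 0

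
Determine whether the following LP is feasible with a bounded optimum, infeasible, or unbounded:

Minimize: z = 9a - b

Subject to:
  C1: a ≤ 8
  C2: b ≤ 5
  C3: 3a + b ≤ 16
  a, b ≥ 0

Feasible with a bounded optimal solution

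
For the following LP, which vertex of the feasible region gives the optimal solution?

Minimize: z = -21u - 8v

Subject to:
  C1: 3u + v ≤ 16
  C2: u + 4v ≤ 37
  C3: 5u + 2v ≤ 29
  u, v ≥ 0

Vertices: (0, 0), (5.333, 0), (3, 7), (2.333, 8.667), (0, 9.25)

Evaluate the objective at each vertex of the feasible region:
  z(0, 0) = 0
  z(5.333, 0) = -112
  z(3, 7) = -119  ←
  z(2.333, 8.667) = -118.3
  z(0, 9.25) = -74
The minimum is at u = 3, v = 7.

(3, 7)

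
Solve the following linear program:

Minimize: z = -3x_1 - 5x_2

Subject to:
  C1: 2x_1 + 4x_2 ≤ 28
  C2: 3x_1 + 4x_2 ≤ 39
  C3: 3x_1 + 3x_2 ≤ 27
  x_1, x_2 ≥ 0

Evaluate the objective at each vertex of the feasible region:
  z(0, 0) = 0
  z(9, 0) = -27
  z(4, 5) = -37  ←
  z(0, 7) = -35
The minimum is at x_1 = 4, x_2 = 5.

x_1 = 4, x_2 = 5, z = -37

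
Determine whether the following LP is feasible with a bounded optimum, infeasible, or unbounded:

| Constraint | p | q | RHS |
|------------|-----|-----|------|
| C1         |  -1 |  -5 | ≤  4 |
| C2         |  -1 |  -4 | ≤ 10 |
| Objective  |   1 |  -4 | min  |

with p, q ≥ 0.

Unbounded (objective can decrease without bound)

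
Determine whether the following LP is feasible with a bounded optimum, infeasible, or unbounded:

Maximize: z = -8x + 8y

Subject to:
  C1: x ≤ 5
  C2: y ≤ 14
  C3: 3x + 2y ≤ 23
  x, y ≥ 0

Feasible with a bounded optimal solution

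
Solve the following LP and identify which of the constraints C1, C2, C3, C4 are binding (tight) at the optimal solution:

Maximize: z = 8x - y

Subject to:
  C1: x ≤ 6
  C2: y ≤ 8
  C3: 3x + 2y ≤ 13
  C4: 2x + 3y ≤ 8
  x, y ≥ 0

At x = 4, y = 0, compute slack b - a·x for each constraint:
  C1: 6 − 4 = 2  (slack)
  C2: 8 − 0 = 8  (slack)
  C3: 13 − 12 = 1  (slack)
  C4: 8 − 8 = 0  (binding)

Optimal: x = 4, y = 0
Binding: C4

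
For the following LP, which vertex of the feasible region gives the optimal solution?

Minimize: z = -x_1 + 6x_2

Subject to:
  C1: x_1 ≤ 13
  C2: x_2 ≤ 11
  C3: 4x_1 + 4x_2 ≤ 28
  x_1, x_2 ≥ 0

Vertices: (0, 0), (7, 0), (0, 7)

Evaluate the objective at each vertex of the feasible region:
  z(0, 0) = 0
  z(7, 0) = -7  ←
  z(0, 7) = 42
The minimum is at x_1 = 7, x_2 = 0.

(7, 0)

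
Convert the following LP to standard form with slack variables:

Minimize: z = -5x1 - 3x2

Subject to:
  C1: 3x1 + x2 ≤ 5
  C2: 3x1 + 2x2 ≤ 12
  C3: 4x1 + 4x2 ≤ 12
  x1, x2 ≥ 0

min z = -5x1 - 3x2

s.t.
  3x1 + x2 + s1 = 5
  3x1 + 2x2 + s2 = 12
  4x1 + 4x2 + s3 = 12
  x1, x2, s1, s2, s3 ≥ 0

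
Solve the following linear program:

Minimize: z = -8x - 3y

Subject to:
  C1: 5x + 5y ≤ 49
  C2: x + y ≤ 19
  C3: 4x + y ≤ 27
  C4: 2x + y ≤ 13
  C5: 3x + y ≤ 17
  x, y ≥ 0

Evaluate the objective at each vertex of the feasible region:
  z(0, 0) = 0
  z(5.667, 0) = -45.33
  z(4, 5) = -47  ←
  z(3.2, 6.6) = -45.4
  z(0, 9.8) = -29.4
The minimum is at x = 4, y = 5.

x = 4, y = 5, z = -47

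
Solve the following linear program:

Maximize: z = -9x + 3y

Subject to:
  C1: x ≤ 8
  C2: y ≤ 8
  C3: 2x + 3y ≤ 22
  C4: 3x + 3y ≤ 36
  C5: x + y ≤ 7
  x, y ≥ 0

Evaluate the objective at each vertex of the feasible region:
  z(0, 0) = 0
  z(7, 0) = -63
  z(0, 7) = 21  ←
The maximum is at x = 0, y = 7.

x = 0, y = 7, z = 21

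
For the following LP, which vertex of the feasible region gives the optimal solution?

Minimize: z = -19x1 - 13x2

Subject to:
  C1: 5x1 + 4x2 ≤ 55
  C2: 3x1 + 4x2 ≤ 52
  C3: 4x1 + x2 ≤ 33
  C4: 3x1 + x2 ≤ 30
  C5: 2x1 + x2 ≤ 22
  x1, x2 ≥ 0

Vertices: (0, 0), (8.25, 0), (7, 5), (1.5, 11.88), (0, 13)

Evaluate the objective at each vertex of the feasible region:
  z(0, 0) = 0
  z(8.25, 0) = -156.8
  z(7, 5) = -198  ←
  z(1.5, 11.88) = -182.9
  z(0, 13) = -169
The minimum is at x1 = 7, x2 = 5.

(7, 5)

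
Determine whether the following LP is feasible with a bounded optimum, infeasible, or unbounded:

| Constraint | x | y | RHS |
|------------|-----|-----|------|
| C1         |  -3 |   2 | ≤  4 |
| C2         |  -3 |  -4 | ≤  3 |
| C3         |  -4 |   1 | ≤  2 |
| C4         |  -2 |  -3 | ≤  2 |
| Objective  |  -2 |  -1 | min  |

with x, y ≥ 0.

Unbounded (objective can decrease without bound)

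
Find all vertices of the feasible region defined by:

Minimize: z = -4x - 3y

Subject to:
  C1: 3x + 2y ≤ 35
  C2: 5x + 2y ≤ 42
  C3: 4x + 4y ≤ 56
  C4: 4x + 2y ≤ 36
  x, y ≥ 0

(0, 0), (8.4, 0), (6, 6), (4, 10), (0, 14)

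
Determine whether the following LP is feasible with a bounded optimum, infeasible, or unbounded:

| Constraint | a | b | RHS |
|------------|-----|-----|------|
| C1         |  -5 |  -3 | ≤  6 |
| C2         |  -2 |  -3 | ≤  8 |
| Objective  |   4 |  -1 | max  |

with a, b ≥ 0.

Unbounded (objective can increase without bound)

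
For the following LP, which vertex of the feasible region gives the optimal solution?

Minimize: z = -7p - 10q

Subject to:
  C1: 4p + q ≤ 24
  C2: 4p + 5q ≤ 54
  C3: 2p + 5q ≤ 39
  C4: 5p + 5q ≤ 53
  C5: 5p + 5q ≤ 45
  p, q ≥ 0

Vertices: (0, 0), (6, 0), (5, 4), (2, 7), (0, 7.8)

Evaluate the objective at each vertex of the feasible region:
  z(0, 0) = 0
  z(6, 0) = -42
  z(5, 4) = -75
  z(2, 7) = -84  ←
  z(0, 7.8) = -78
The minimum is at p = 2, q = 7.

(2, 7)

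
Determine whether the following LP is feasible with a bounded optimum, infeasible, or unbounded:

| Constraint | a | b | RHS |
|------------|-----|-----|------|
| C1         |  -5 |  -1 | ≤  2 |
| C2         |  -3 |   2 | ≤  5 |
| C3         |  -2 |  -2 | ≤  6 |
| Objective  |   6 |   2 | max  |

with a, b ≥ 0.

Unbounded (objective can increase without bound)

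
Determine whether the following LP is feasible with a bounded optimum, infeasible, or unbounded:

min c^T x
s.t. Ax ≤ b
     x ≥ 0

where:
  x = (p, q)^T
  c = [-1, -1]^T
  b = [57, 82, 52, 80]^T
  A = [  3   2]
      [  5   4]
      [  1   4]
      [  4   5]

Feasible with a bounded optimal solution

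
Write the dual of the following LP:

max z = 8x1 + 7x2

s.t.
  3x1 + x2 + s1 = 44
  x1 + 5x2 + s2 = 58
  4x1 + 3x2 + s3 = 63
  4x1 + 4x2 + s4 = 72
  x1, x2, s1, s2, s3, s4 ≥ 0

Primal max cᵀx s.t. Ax ≤ b, x ≥ 0  →  Dual min bᵀy s.t. Aᵀy ≥ c, y ≥ 0.

Minimize: z = 44y1 + 58y2 + 63y3 + 72y4

Subject to:
  3y1 + y2 + 4y3 + 4y4 ≥ 8
  y1 + 5y2 + 3y3 + 4y4 ≥ 7
  y1, y2, y3, y4 ≥ 0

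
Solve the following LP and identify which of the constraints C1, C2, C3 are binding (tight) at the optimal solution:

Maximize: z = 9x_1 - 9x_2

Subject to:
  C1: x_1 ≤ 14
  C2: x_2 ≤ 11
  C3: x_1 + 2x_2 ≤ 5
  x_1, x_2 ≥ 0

At x_1 = 5, x_2 = 0, compute slack b - a·x for each constraint:
  C1: 14 − 5 = 9  (slack)
  C2: 11 − 0 = 11  (slack)
  C3: 5 − 5 = 0  (binding)

Optimal: x_1 = 5, x_2 = 0
Binding: C3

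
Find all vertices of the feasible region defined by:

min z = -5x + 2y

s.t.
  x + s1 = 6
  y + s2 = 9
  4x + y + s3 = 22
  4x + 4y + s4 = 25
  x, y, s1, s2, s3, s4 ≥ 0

(0, 0), (5.5, 0), (5.25, 1), (0, 6.25)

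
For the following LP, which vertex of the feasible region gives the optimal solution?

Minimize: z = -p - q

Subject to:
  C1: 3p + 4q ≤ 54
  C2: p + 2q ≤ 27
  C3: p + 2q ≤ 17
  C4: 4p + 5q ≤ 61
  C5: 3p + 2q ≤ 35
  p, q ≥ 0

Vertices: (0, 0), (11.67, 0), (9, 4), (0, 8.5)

Evaluate the objective at each vertex of the feasible region:
  z(0, 0) = 0
  z(11.67, 0) = -11.67
  z(9, 4) = -13  ←
  z(0, 8.5) = -8.5
The minimum is at p = 9, q = 4.

(9, 4)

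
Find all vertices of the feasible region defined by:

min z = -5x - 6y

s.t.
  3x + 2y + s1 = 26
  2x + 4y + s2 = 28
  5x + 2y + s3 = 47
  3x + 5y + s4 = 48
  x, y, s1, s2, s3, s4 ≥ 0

(0, 0), (8.667, 0), (6, 4), (0, 7)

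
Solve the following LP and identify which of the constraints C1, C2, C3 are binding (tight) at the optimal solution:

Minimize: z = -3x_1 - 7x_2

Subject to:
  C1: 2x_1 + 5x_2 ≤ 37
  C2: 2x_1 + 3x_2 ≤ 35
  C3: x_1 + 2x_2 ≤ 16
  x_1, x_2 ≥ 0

At x_1 = 6, x_2 = 5, compute slack b - a·x for each constraint:
  C1: 37 − 37 = 0  (binding)
  C2: 35 − 27 = 8  (slack)
  C3: 16 − 16 = 0  (binding)

Optimal: x_1 = 6, x_2 = 5
Binding: C1, C3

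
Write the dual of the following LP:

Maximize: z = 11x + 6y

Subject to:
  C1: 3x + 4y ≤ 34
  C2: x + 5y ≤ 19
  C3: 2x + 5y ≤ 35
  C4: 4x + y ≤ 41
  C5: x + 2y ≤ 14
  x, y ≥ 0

Primal max cᵀx s.t. Ax ≤ b, x ≥ 0  →  Dual min bᵀy s.t. Aᵀy ≥ c, y ≥ 0.

Minimize: z = 34y1 + 19y2 + 35y3 + 41y4 + 14y5

Subject to:
  3y1 + y2 + 2y3 + 4y4 + y5 ≥ 11
  4y1 + 5y2 + 5y3 + y4 + 2y5 ≥ 6
  y1, y2, y3, y4, y5 ≥ 0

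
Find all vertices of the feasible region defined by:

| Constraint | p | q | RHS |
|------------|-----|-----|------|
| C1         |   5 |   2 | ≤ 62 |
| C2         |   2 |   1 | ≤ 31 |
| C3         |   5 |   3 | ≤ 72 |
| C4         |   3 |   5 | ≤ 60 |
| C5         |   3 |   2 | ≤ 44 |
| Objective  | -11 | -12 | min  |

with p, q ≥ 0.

(0, 0), (12.4, 0), (10, 6), (0, 12)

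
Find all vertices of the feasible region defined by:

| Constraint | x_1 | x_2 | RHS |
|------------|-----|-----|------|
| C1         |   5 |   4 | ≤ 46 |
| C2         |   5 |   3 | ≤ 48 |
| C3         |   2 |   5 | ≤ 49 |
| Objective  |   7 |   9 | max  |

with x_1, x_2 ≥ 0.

(0, 0), (9.2, 0), (2, 9), (0, 9.8)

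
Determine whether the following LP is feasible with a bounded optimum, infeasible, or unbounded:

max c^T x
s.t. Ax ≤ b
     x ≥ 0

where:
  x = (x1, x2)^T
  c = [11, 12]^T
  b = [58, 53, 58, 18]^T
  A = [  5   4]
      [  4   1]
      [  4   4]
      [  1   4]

Feasible with a bounded optimal solution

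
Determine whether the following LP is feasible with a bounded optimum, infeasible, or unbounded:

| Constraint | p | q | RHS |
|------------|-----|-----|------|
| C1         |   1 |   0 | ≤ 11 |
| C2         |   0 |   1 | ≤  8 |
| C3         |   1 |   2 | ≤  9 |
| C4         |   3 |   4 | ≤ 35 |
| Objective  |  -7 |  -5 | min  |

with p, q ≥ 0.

Feasible with a bounded optimal solution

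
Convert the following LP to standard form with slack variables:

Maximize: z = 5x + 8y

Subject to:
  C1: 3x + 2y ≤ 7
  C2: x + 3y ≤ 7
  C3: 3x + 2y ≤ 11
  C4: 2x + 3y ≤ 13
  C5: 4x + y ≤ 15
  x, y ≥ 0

max z = 5x + 8y

s.t.
  3x + 2y + s1 = 7
  x + 3y + s2 = 7
  3x + 2y + s3 = 11
  2x + 3y + s4 = 13
  4x + y + s5 = 15
  x, y, s1, s2, s3, s4, s5 ≥ 0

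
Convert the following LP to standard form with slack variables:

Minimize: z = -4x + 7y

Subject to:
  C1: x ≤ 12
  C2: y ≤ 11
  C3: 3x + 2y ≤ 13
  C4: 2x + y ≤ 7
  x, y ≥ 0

min z = -4x + 7y

s.t.
  x + s1 = 12
  y + s2 = 11
  3x + 2y + s3 = 13
  2x + y + s4 = 7
  x, y, s1, s2, s3, s4 ≥ 0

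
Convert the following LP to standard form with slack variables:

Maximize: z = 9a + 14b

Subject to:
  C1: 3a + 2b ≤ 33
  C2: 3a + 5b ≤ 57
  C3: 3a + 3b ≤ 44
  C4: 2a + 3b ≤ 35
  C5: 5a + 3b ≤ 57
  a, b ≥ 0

max z = 9a + 14b

s.t.
  3a + 2b + s1 = 33
  3a + 5b + s2 = 57
  3a + 3b + s3 = 44
  2a + 3b + s4 = 35
  5a + 3b + s5 = 57
  a, b, s1, s2, s3, s4, s5 ≥ 0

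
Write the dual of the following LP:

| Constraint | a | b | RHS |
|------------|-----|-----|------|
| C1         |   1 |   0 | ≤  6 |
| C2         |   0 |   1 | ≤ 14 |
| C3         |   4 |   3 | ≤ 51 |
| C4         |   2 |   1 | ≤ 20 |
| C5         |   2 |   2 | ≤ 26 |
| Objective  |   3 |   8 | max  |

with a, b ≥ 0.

Primal max cᵀx s.t. Ax ≤ b, x ≥ 0  →  Dual min bᵀy s.t. Aᵀy ≥ c, y ≥ 0.

Minimize: z = 6y1 + 14y2 + 51y3 + 20y4 + 26y5

Subject to:
  y1 + 4y3 + 2y4 + 2y5 ≥ 3
  y2 + 3y3 + y4 + 2y5 ≥ 8
  y1, y2, y3, y4, y5 ≥ 0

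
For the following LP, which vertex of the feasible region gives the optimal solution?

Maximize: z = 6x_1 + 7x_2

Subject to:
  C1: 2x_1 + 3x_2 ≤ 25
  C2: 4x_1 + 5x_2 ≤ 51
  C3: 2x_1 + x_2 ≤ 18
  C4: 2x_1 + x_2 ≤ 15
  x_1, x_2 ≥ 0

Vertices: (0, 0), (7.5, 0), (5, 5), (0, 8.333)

Evaluate the objective at each vertex of the feasible region:
  z(0, 0) = 0
  z(7.5, 0) = 45
  z(5, 5) = 65  ←
  z(0, 8.333) = 58.33
The maximum is at x_1 = 5, x_2 = 5.

(5, 5)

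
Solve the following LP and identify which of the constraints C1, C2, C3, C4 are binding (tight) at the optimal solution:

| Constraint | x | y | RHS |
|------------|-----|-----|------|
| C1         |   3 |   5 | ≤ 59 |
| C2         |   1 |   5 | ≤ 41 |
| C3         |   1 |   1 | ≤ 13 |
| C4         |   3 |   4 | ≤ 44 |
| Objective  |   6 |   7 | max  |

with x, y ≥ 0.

At x = 8, y = 5, compute slack b - a·x for each constraint:
  C1: 59 − 49 = 10  (slack)
  C2: 41 − 33 = 8  (slack)
  C3: 13 − 13 = 0  (binding)
  C4: 44 − 44 = 0  (binding)

Optimal: x = 8, y = 5
Binding: C3, C4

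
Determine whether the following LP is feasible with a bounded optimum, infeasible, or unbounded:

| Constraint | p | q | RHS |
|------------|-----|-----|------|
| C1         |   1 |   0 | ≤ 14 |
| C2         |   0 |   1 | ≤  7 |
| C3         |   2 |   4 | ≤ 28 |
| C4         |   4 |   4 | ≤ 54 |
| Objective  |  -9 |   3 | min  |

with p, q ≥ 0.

Feasible with a bounded optimal solution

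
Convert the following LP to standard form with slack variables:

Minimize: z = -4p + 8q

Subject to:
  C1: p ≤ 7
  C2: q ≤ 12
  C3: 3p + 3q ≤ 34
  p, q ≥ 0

min z = -4p + 8q

s.t.
  p + s1 = 7
  q + s2 = 12
  3p + 3q + s3 = 34
  p, q, s1, s2, s3 ≥ 0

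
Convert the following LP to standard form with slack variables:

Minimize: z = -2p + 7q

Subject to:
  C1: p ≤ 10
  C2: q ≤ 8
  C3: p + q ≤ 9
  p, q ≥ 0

min z = -2p + 7q

s.t.
  p + s1 = 10
  q + s2 = 8
  p + q + s3 = 9
  p, q, s1, s2, s3 ≥ 0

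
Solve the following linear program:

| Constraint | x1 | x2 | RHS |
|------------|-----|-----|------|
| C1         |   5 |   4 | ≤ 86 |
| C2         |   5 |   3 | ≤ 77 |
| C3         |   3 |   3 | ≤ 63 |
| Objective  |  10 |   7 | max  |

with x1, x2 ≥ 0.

Evaluate the objective at each vertex of the feasible region:
  z(0, 0) = 0
  z(15.4, 0) = 154
  z(10, 9) = 163  ←
  z(2, 19) = 153
  z(0, 21) = 147
The maximum is at x1 = 10, x2 = 9.

x1 = 10, x2 = 9, z = 163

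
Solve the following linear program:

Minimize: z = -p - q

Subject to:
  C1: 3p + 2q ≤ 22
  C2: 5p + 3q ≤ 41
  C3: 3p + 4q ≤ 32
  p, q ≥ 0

Evaluate the objective at each vertex of the feasible region:
  z(0, 0) = 0
  z(7.333, 0) = -7.333
  z(4, 5) = -9  ←
  z(0, 8) = -8
The minimum is at p = 4, q = 5.

p = 4, q = 5, z = -9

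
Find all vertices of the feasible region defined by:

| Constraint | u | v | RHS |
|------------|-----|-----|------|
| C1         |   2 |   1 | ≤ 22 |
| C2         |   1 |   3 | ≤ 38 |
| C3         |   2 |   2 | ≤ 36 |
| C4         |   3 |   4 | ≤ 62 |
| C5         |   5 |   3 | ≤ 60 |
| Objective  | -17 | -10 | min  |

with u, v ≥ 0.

(0, 0), (11, 0), (6, 10), (5.5, 10.83), (0, 12.67)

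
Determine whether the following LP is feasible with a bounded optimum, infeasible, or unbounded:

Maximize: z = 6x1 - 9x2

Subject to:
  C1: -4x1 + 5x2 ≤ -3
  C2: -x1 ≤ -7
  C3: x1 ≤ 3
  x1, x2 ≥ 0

Infeasible (no feasible solution exists)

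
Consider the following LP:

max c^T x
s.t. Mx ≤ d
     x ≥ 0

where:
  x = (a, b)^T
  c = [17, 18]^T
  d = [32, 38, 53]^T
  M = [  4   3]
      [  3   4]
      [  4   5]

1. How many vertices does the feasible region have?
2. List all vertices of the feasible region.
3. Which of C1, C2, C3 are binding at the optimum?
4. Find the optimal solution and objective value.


1. 4
2. (0, 0), (8, 0), (2, 8), (0, 9.5)
3. C1, C2
4. a = 2, b = 8, z = 178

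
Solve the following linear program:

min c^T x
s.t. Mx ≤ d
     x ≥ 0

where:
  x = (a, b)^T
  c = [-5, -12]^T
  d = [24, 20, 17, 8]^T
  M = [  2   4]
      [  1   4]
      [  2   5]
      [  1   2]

Evaluate the objective at each vertex of the feasible region:
  z(0, 0) = 0
  z(8, 0) = -40
  z(6, 1) = -42  ←
  z(0, 3.4) = -40.8
The minimum is at a = 6, b = 1.

a = 6, b = 1, z = -42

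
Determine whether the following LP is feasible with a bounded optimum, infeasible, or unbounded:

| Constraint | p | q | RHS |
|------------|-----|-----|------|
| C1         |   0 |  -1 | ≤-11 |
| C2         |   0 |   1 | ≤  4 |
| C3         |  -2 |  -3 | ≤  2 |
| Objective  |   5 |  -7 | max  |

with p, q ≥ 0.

Infeasible (no feasible solution exists)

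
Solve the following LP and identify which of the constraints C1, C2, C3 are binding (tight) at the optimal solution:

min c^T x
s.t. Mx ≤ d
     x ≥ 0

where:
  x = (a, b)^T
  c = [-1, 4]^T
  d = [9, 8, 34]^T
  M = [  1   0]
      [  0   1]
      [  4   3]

At a = 8.5, b = 0, compute slack b - a·x for each constraint:
  C1: 9 − 8.5 = 0.5  (slack)
  C2: 8 − 0 = 8  (slack)
  C3: 34 − 34 = 0  (binding)

Optimal: a = 8.5, b = 0
Binding: C3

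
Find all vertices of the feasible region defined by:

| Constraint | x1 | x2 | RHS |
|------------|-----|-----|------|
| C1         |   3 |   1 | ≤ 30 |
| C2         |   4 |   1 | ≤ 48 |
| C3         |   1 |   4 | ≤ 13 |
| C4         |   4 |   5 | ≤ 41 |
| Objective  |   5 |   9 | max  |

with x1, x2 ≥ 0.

(0, 0), (10, 0), (9.909, 0.2727), (9, 1), (0, 3.25)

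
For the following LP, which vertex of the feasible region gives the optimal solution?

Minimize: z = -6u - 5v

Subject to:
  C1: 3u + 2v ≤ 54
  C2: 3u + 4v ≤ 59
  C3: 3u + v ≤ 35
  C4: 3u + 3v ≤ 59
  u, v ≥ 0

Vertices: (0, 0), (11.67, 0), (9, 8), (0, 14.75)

Evaluate the objective at each vertex of the feasible region:
  z(0, 0) = 0
  z(11.67, 0) = -70
  z(9, 8) = -94  ←
  z(0, 14.75) = -73.75
The minimum is at u = 9, v = 8.

(9, 8)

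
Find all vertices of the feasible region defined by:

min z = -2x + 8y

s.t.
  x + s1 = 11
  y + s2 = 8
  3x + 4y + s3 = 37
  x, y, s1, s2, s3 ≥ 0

(0, 0), (11, 0), (11, 1), (1.667, 8), (0, 8)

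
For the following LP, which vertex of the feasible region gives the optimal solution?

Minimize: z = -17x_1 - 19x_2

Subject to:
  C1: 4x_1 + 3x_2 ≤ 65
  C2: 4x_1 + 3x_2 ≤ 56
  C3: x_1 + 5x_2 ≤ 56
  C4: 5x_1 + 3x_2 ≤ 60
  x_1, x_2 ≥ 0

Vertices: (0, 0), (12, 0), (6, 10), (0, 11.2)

Evaluate the objective at each vertex of the feasible region:
  z(0, 0) = 0
  z(12, 0) = -204
  z(6, 10) = -292  ←
  z(0, 11.2) = -212.8
The minimum is at x_1 = 6, x_2 = 10.

(6, 10)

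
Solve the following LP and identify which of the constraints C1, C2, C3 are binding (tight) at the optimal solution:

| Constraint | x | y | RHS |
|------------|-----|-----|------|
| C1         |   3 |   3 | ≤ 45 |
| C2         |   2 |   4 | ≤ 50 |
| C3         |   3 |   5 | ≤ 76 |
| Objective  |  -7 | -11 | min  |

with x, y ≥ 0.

At x = 5, y = 10, compute slack b - a·x for each constraint:
  C1: 45 − 45 = 0  (binding)
  C2: 50 − 50 = 0  (binding)
  C3: 76 − 65 = 11  (slack)

Optimal: x = 5, y = 10
Binding: C1, C2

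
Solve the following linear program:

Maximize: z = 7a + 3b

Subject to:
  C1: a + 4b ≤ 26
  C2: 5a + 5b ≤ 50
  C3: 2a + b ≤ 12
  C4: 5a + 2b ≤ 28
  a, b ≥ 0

Evaluate the objective at each vertex of the feasible region:
  z(0, 0) = 0
  z(5.6, 0) = 39.2
  z(4, 4) = 40  ←
  z(3.143, 5.714) = 39.14
  z(0, 6.5) = 19.5
The maximum is at a = 4, b = 4.

a = 4, b = 4, z = 40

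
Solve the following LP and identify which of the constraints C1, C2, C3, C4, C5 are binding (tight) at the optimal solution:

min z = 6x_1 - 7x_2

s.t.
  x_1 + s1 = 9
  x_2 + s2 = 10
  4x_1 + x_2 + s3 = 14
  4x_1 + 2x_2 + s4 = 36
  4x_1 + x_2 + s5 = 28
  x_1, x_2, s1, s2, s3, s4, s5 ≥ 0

At x_1 = 0, x_2 = 10, compute slack b - a·x for each constraint:
  C1: 9 − 0 = 9  (slack)
  C2: 10 − 10 = 0  (binding)
  C3: 14 − 10 = 4  (slack)
  C4: 36 − 20 = 16  (slack)
  C5: 28 − 10 = 18  (slack)

Optimal: x_1 = 0, x_2 = 10
Binding: C2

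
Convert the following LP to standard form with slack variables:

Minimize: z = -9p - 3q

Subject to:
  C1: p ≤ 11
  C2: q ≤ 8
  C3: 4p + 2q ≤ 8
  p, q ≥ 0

min z = -9p - 3q

s.t.
  p + s1 = 11
  q + s2 = 8
  4p + 2q + s3 = 8
  p, q, s1, s2, s3 ≥ 0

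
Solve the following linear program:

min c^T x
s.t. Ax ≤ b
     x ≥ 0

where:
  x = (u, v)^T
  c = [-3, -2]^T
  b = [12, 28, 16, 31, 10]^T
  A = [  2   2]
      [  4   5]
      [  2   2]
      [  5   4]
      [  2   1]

Evaluate the objective at each vertex of the feasible region:
  z(0, 0) = 0
  z(5, 0) = -15
  z(4, 2) = -16  ←
  z(2, 4) = -14
  z(0, 5.6) = -11.2
The minimum is at u = 4, v = 2.

u = 4, v = 2, z = -16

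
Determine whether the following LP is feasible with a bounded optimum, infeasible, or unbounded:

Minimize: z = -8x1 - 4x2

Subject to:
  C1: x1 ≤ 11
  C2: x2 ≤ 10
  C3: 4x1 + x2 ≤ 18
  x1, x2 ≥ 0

Feasible with a bounded optimal solution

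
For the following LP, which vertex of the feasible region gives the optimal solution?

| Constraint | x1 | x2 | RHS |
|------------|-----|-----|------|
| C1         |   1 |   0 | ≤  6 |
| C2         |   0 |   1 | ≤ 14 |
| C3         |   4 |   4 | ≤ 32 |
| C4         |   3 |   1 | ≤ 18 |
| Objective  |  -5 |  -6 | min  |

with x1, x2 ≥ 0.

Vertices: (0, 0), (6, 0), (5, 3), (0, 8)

Evaluate the objective at each vertex of the feasible region:
  z(0, 0) = 0
  z(6, 0) = -30
  z(5, 3) = -43
  z(0, 8) = -48  ←
The minimum is at x1 = 0, x2 = 8.

(0, 8)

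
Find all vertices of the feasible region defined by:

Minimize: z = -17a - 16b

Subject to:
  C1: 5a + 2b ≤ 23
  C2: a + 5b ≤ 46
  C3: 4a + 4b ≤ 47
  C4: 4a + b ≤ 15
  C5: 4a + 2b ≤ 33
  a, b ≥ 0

(0, 0), (3.75, 0), (2.333, 5.667), (1, 9), (0, 9.2)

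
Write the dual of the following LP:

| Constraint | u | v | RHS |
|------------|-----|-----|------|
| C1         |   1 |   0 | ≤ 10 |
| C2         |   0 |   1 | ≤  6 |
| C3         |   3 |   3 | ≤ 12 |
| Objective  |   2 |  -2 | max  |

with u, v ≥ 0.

Primal max cᵀx s.t. Ax ≤ b, x ≥ 0  →  Dual min bᵀy s.t. Aᵀy ≥ c, y ≥ 0.

Minimize: z = 10y1 + 6y2 + 12y3

Subject to:
  y1 + 3y3 ≥ 2
  y2 + 3y3 ≥ -2
  y1, y2, y3 ≥ 0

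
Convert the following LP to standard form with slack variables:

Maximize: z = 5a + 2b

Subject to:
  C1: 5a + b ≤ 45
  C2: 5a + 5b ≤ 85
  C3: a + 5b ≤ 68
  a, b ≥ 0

max z = 5a + 2b

s.t.
  5a + b + s1 = 45
  5a + 5b + s2 = 85
  a + 5b + s3 = 68
  a, b, s1, s2, s3 ≥ 0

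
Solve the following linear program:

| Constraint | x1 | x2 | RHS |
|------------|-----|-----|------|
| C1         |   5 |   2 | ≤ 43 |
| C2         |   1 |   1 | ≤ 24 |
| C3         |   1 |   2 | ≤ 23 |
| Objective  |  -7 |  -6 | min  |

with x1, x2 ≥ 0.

Evaluate the objective at each vertex of the feasible region:
  z(0, 0) = 0
  z(8.6, 0) = -60.2
  z(5, 9) = -89  ←
  z(0, 11.5) = -69
The minimum is at x1 = 5, x2 = 9.

x1 = 5, x2 = 9, z = -89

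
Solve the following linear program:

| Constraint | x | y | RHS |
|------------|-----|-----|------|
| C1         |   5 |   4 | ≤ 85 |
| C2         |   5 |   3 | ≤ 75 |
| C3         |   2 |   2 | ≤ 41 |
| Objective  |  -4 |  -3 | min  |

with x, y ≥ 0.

Evaluate the objective at each vertex of the feasible region:
  z(0, 0) = 0
  z(15, 0) = -60
  z(9, 10) = -66  ←
  z(3, 17.5) = -64.5
  z(0, 20.5) = -61.5
The minimum is at x = 9, y = 10.

x = 9, y = 10, z = -66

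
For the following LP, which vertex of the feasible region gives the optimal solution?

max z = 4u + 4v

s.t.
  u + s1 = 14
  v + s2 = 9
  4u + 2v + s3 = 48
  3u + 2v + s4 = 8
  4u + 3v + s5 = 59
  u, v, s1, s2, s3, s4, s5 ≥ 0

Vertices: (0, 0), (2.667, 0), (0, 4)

Evaluate the objective at each vertex of the feasible region:
  z(0, 0) = 0
  z(2.667, 0) = 10.67
  z(0, 4) = 16  ←
The maximum is at u = 0, v = 4.

(0, 4)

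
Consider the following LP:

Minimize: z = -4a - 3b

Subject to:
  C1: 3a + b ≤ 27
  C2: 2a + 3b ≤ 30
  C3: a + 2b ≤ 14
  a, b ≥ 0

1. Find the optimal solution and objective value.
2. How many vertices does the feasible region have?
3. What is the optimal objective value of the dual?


1. a = 8, b = 3, z = -41
2. 4
3. -41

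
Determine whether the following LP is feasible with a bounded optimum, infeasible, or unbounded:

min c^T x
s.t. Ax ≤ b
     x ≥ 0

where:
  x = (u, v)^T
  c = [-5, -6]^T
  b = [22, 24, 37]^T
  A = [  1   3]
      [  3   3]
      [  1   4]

Feasible with a bounded optimal solution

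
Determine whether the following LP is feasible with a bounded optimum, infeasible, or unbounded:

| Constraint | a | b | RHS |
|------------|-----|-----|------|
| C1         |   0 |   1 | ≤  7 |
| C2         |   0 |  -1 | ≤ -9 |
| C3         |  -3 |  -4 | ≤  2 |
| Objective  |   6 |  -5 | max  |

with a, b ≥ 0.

Infeasible (no feasible solution exists)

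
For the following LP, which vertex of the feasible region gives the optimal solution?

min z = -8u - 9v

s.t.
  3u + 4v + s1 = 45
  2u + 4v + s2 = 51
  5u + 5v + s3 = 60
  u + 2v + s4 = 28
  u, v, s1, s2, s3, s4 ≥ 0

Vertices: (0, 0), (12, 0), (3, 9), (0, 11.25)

Evaluate the objective at each vertex of the feasible region:
  z(0, 0) = 0
  z(12, 0) = -96
  z(3, 9) = -105  ←
  z(0, 11.25) = -101.2
The minimum is at u = 3, v = 9.

(3, 9)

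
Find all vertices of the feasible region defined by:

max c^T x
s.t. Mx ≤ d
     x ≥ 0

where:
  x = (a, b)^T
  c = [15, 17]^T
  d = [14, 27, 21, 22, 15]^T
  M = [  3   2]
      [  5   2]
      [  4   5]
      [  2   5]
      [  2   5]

(0, 0), (4.667, 0), (4, 1), (3, 1.8), (0, 3)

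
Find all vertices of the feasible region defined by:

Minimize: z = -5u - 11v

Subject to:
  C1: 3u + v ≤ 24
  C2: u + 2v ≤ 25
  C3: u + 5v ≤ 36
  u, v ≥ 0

(0, 0), (8, 0), (6, 6), (0, 7.2)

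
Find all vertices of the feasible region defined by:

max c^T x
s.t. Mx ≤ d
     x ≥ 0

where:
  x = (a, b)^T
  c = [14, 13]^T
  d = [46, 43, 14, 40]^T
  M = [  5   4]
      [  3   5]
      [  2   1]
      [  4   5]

(0, 0), (7, 0), (5, 4), (0, 8)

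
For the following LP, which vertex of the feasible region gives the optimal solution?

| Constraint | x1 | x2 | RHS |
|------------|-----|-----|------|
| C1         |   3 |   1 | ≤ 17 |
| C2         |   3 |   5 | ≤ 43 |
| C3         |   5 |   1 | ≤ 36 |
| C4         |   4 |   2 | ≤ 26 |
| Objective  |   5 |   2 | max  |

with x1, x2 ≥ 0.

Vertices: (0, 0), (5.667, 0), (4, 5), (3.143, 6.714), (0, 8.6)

Evaluate the objective at each vertex of the feasible region:
  z(0, 0) = 0
  z(5.667, 0) = 28.33
  z(4, 5) = 30  ←
  z(3.143, 6.714) = 29.14
  z(0, 8.6) = 17.2
The maximum is at x1 = 4, x2 = 5.

(4, 5)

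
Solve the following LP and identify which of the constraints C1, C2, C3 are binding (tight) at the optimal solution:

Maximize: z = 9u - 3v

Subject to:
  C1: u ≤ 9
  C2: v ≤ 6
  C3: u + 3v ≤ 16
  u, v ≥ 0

At u = 9, v = 0, compute slack b - a·x for each constraint:
  C1: 9 − 9 = 0  (binding)
  C2: 6 − 0 = 6  (slack)
  C3: 16 − 9 = 7  (slack)

Optimal: u = 9, v = 0
Binding: C1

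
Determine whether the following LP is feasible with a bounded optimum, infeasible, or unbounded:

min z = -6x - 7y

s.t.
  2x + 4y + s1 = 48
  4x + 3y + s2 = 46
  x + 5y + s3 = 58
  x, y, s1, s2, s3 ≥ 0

Feasible with a bounded optimal solution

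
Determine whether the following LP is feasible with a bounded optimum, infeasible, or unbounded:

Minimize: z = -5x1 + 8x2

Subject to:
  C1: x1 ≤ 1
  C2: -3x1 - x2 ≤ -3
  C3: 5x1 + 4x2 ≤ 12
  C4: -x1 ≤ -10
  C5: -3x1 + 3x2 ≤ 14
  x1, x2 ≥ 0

Infeasible (no feasible solution exists)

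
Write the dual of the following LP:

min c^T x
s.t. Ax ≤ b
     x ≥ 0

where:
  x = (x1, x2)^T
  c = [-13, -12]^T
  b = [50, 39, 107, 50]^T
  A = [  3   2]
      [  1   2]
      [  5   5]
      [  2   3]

Primal min cᵀx s.t. Ax ≤ b, x ≥ 0  →  Dual max −bᵀy s.t. Aᵀy ≥ −c, y ≥ 0.

Maximize: z = -50y1 - 39y2 - 107y3 - 50y4

Subject to:
  3y1 + y2 + 5y3 + 2y4 ≥ 13
  2y1 + 2y2 + 5y3 + 3y4 ≥ 12
  y1, y2, y3, y4 ≥ 0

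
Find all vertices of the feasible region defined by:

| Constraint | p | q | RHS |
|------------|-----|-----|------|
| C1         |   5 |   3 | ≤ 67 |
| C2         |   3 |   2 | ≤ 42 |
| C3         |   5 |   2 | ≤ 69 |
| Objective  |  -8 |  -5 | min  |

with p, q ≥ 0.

(0, 0), (13.4, 0), (8, 9), (0, 21)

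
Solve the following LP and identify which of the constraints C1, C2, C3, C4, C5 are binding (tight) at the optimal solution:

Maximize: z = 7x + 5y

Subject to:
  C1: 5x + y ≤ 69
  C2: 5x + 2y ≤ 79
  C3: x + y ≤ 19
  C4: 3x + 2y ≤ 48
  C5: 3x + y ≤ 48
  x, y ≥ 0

At x = 10, y = 9, compute slack b - a·x for each constraint:
  C1: 69 − 59 = 10  (slack)
  C2: 79 − 68 = 11  (slack)
  C3: 19 − 19 = 0  (binding)
  C4: 48 − 48 = 0  (binding)
  C5: 48 − 39 = 9  (slack)

Optimal: x = 10, y = 9
Binding: C3, C4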